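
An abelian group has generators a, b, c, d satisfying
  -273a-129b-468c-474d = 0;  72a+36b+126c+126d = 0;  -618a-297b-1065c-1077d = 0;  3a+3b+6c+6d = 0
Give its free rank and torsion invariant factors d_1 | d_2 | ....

Answer: M ≅ ℤ/3 ⊕ ℤ/3 ⊕ ℤ/6 ⊕ ℤ/18

Derivation:
rank_ℚ(R)=4; free=4−4=0
SNF(R) diag = [3, 3, 6, 18] → torsion [3, 3, 6, 18]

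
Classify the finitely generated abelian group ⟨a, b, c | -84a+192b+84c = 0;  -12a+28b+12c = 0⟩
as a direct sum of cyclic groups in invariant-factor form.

rank_ℚ(R)=2; free=3−2=1
SNF(R) diag = [4, 12] → torsion [4, 12]

Answer: M ≅ ℤ^1 ⊕ ℤ/4 ⊕ ℤ/12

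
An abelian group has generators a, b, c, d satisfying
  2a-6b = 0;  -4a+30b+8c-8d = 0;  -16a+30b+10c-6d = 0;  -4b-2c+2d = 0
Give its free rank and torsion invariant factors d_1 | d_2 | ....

Answer: M ≅ ℤ/2 ⊕ ℤ/2 ⊕ ℤ/2 ⊕ ℤ/4

Derivation:
rank_ℚ(R)=4; free=4−4=0
SNF(R) diag = [2, 2, 2, 4] → torsion [2, 2, 2, 4]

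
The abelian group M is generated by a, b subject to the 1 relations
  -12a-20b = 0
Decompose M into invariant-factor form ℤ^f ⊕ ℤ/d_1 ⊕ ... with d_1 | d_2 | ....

rank_ℚ(R)=1; free=2−1=1
SNF(R) diag = [4] → torsion [4]

Answer: M ≅ ℤ^1 ⊕ ℤ/4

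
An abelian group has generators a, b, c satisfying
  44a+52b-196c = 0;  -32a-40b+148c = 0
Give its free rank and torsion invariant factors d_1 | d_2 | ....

rank_ℚ(R)=2; free=3−2=1
SNF(R) diag = [4, 12] → torsion [4, 12]

Answer: M ≅ ℤ^1 ⊕ ℤ/4 ⊕ ℤ/12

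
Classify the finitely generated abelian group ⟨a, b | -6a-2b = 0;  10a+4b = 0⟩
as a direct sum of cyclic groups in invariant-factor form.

Answer: M ≅ ℤ/2 ⊕ ℤ/2

Derivation:
rank_ℚ(R)=2; free=2−2=0
SNF(R) diag = [2, 2] → torsion [2, 2]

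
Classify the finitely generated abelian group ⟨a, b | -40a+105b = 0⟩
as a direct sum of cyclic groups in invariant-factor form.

Answer: M ≅ ℤ^1 ⊕ ℤ/5

Derivation:
rank_ℚ(R)=1; free=2−1=1
SNF(R) diag = [5] → torsion [5]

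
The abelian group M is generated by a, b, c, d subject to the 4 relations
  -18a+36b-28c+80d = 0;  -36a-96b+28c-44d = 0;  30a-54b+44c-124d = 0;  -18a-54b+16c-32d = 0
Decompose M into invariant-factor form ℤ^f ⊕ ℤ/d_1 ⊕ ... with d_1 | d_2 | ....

Answer: M ≅ ℤ/2 ⊕ ℤ/6 ⊕ ℤ/12 ⊕ ℤ/24

Derivation:
rank_ℚ(R)=4; free=4−4=0
SNF(R) diag = [2, 6, 12, 24] → torsion [2, 6, 12, 24]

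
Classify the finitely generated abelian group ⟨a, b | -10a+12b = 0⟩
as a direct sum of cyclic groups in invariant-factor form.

Answer: M ≅ ℤ^1 ⊕ ℤ/2

Derivation:
rank_ℚ(R)=1; free=2−1=1
SNF(R) diag = [2] → torsion [2]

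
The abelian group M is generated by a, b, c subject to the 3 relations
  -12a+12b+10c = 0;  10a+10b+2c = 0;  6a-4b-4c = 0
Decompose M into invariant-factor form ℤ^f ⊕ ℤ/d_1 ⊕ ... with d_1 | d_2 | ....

Answer: M ≅ ℤ/2 ⊕ ℤ/2 ⊕ ℤ/2

Derivation:
rank_ℚ(R)=3; free=3−3=0
SNF(R) diag = [2, 2, 2] → torsion [2, 2, 2]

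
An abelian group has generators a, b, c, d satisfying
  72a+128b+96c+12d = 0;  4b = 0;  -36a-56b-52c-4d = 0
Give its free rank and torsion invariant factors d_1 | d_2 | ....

Answer: M ≅ ℤ^1 ⊕ ℤ/4 ⊕ ℤ/4 ⊕ ℤ/12

Derivation:
rank_ℚ(R)=3; free=4−3=1
SNF(R) diag = [4, 4, 12] → torsion [4, 4, 12]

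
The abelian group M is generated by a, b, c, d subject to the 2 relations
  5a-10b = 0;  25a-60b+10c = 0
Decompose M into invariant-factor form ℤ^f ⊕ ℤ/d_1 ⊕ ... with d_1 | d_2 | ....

Answer: M ≅ ℤ^2 ⊕ ℤ/5 ⊕ ℤ/10

Derivation:
rank_ℚ(R)=2; free=4−2=2
SNF(R) diag = [5, 10] → torsion [5, 10]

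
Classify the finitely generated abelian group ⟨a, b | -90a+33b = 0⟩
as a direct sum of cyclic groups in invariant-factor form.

Answer: M ≅ ℤ^1 ⊕ ℤ/3

Derivation:
rank_ℚ(R)=1; free=2−1=1
SNF(R) diag = [3] → torsion [3]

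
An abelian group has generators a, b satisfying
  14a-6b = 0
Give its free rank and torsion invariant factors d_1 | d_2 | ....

Answer: M ≅ ℤ^1 ⊕ ℤ/2

Derivation:
rank_ℚ(R)=1; free=2−1=1
SNF(R) diag = [2] → torsion [2]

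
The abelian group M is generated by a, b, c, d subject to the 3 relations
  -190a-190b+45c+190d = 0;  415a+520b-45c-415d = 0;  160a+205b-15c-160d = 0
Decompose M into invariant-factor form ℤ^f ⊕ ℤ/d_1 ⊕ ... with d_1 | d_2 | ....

Answer: M ≅ ℤ^1 ⊕ ℤ/5 ⊕ ℤ/15 ⊕ ℤ/15

Derivation:
rank_ℚ(R)=3; free=4−3=1
SNF(R) diag = [5, 15, 15] → torsion [5, 15, 15]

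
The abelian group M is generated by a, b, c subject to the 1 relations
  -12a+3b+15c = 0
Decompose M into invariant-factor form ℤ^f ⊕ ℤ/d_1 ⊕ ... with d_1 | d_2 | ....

Answer: M ≅ ℤ^2 ⊕ ℤ/3

Derivation:
rank_ℚ(R)=1; free=3−1=2
SNF(R) diag = [3] → torsion [3]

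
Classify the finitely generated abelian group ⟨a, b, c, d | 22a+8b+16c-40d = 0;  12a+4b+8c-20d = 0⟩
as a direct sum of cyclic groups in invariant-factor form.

rank_ℚ(R)=2; free=4−2=2
SNF(R) diag = [2, 4] → torsion [2, 4]

Answer: M ≅ ℤ^2 ⊕ ℤ/2 ⊕ ℤ/4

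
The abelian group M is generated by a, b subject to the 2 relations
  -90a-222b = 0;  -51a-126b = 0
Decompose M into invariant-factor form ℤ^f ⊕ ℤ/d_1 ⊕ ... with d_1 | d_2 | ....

Answer: M ≅ ℤ/3 ⊕ ℤ/6

Derivation:
rank_ℚ(R)=2; free=2−2=0
SNF(R) diag = [3, 6] → torsion [3, 6]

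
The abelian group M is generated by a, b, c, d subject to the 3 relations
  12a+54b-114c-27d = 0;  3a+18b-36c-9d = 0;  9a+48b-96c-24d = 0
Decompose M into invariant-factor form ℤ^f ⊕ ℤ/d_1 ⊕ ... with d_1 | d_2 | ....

rank_ℚ(R)=3; free=4−3=1
SNF(R) diag = [3, 3, 6] → torsion [3, 3, 6]

Answer: M ≅ ℤ^1 ⊕ ℤ/3 ⊕ ℤ/3 ⊕ ℤ/6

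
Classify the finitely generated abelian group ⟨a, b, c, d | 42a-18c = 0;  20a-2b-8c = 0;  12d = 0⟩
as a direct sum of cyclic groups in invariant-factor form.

Answer: M ≅ ℤ^1 ⊕ ℤ/2 ⊕ ℤ/6 ⊕ ℤ/12

Derivation:
rank_ℚ(R)=3; free=4−3=1
SNF(R) diag = [2, 6, 12] → torsion [2, 6, 12]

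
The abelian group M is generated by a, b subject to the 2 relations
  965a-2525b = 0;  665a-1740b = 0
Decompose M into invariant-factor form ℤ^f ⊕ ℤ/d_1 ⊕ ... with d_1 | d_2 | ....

Answer: M ≅ ℤ/5 ⊕ ℤ/5

Derivation:
rank_ℚ(R)=2; free=2−2=0
SNF(R) diag = [5, 5] → torsion [5, 5]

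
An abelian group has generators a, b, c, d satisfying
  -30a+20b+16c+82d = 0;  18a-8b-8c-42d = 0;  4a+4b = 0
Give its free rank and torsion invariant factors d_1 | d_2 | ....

rank_ℚ(R)=3; free=4−3=1
SNF(R) diag = [2, 4, 8] → torsion [2, 4, 8]

Answer: M ≅ ℤ^1 ⊕ ℤ/2 ⊕ ℤ/4 ⊕ ℤ/8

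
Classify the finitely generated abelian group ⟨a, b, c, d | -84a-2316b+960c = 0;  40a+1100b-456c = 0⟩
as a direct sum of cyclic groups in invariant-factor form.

rank_ℚ(R)=2; free=4−2=2
SNF(R) diag = [4, 12] → torsion [4, 12]

Answer: M ≅ ℤ^2 ⊕ ℤ/4 ⊕ ℤ/12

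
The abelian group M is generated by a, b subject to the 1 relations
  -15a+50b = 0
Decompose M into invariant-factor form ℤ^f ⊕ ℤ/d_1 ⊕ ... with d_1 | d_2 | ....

rank_ℚ(R)=1; free=2−1=1
SNF(R) diag = [5] → torsion [5]

Answer: M ≅ ℤ^1 ⊕ ℤ/5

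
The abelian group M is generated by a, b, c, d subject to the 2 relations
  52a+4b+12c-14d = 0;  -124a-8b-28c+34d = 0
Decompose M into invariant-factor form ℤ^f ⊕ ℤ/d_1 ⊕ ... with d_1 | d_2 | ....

Answer: M ≅ ℤ^2 ⊕ ℤ/2 ⊕ ℤ/4

Derivation:
rank_ℚ(R)=2; free=4−2=2
SNF(R) diag = [2, 4] → torsion [2, 4]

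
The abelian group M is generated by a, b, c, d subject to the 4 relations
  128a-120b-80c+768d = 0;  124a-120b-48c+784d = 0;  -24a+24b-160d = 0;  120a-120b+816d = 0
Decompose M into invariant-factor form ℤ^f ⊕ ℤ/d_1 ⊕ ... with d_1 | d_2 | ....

rank_ℚ(R)=4; free=4−4=0
SNF(R) diag = [4, 8, 16, 48] → torsion [4, 8, 16, 48]

Answer: M ≅ ℤ/4 ⊕ ℤ/8 ⊕ ℤ/16 ⊕ ℤ/48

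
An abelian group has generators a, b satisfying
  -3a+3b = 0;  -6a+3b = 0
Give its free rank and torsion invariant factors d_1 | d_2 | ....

Answer: M ≅ ℤ/3 ⊕ ℤ/3

Derivation:
rank_ℚ(R)=2; free=2−2=0
SNF(R) diag = [3, 3] → torsion [3, 3]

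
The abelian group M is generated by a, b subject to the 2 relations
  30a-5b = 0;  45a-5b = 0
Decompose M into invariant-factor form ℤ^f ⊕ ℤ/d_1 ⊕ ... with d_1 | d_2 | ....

Answer: M ≅ ℤ/5 ⊕ ℤ/15

Derivation:
rank_ℚ(R)=2; free=2−2=0
SNF(R) diag = [5, 15] → torsion [5, 15]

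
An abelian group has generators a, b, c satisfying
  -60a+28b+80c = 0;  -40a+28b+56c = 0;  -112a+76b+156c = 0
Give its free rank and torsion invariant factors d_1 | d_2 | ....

Answer: M ≅ ℤ/4 ⊕ ℤ/4 ⊕ ℤ/4

Derivation:
rank_ℚ(R)=3; free=3−3=0
SNF(R) diag = [4, 4, 4] → torsion [4, 4, 4]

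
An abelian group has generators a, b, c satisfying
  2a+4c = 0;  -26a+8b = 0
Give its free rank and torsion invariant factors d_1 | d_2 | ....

rank_ℚ(R)=2; free=3−2=1
SNF(R) diag = [2, 4] → torsion [2, 4]

Answer: M ≅ ℤ^1 ⊕ ℤ/2 ⊕ ℤ/4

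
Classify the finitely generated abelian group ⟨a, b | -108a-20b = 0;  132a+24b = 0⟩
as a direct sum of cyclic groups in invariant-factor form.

rank_ℚ(R)=2; free=2−2=0
SNF(R) diag = [4, 12] → torsion [4, 12]

Answer: M ≅ ℤ/4 ⊕ ℤ/12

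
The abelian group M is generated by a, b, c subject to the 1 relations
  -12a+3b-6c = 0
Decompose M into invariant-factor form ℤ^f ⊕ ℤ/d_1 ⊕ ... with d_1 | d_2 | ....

Answer: M ≅ ℤ^2 ⊕ ℤ/3

Derivation:
rank_ℚ(R)=1; free=3−1=2
SNF(R) diag = [3] → torsion [3]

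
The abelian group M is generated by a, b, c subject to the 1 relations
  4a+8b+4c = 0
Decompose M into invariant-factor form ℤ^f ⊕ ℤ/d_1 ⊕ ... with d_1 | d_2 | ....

rank_ℚ(R)=1; free=3−1=2
SNF(R) diag = [4] → torsion [4]

Answer: M ≅ ℤ^2 ⊕ ℤ/4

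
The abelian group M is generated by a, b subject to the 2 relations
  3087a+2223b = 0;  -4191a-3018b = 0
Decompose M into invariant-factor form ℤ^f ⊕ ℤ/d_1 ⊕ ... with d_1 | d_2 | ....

Answer: M ≅ ℤ/3 ⊕ ℤ/9

Derivation:
rank_ℚ(R)=2; free=2−2=0
SNF(R) diag = [3, 9] → torsion [3, 9]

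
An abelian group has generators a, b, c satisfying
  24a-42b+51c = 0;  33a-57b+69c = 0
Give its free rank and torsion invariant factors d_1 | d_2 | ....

Answer: M ≅ ℤ^1 ⊕ ℤ/3 ⊕ ℤ/3

Derivation:
rank_ℚ(R)=2; free=3−2=1
SNF(R) diag = [3, 3] → torsion [3, 3]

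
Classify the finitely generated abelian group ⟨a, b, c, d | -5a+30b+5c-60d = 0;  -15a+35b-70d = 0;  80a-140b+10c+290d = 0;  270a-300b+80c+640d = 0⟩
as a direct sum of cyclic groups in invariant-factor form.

Answer: M ≅ ℤ/5 ⊕ ℤ/5 ⊕ ℤ/10 ⊕ ℤ/10

Derivation:
rank_ℚ(R)=4; free=4−4=0
SNF(R) diag = [5, 5, 10, 10] → torsion [5, 5, 10, 10]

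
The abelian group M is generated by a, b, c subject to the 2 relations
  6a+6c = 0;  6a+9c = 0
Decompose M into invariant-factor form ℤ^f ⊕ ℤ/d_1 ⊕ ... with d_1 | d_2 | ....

Answer: M ≅ ℤ^1 ⊕ ℤ/3 ⊕ ℤ/6

Derivation:
rank_ℚ(R)=2; free=3−2=1
SNF(R) diag = [3, 6] → torsion [3, 6]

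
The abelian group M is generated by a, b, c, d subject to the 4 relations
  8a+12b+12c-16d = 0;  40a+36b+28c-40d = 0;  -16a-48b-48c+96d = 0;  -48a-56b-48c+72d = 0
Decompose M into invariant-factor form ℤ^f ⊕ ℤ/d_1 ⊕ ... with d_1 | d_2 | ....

rank_ℚ(R)=4; free=4−4=0
SNF(R) diag = [4, 8, 16, 16] → torsion [4, 8, 16, 16]

Answer: M ≅ ℤ/4 ⊕ ℤ/8 ⊕ ℤ/16 ⊕ ℤ/16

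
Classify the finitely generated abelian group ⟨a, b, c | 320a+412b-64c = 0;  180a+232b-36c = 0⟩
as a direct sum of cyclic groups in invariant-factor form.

Answer: M ≅ ℤ^1 ⊕ ℤ/4 ⊕ ℤ/4

Derivation:
rank_ℚ(R)=2; free=3−2=1
SNF(R) diag = [4, 4] → torsion [4, 4]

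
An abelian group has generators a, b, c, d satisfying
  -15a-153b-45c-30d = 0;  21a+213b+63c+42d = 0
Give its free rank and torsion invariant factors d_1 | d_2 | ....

Answer: M ≅ ℤ^2 ⊕ ℤ/3 ⊕ ℤ/6

Derivation:
rank_ℚ(R)=2; free=4−2=2
SNF(R) diag = [3, 6] → torsion [3, 6]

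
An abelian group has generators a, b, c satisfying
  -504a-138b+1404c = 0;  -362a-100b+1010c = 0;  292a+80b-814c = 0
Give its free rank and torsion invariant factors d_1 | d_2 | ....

rank_ℚ(R)=3; free=3−3=0
SNF(R) diag = [2, 6, 18] → torsion [2, 6, 18]

Answer: M ≅ ℤ/2 ⊕ ℤ/6 ⊕ ℤ/18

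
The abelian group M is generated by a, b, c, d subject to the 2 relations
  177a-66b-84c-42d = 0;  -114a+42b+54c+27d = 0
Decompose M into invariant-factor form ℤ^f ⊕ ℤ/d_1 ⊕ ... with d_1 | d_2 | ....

Answer: M ≅ ℤ^2 ⊕ ℤ/3 ⊕ ℤ/3

Derivation:
rank_ℚ(R)=2; free=4−2=2
SNF(R) diag = [3, 3] → torsion [3, 3]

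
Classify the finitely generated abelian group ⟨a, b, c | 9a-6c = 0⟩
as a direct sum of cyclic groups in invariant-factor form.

rank_ℚ(R)=1; free=3−1=2
SNF(R) diag = [3] → torsion [3]

Answer: M ≅ ℤ^2 ⊕ ℤ/3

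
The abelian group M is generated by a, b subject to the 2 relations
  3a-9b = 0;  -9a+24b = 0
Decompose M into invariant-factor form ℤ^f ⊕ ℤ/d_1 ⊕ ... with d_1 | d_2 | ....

Answer: M ≅ ℤ/3 ⊕ ℤ/3

Derivation:
rank_ℚ(R)=2; free=2−2=0
SNF(R) diag = [3, 3] → torsion [3, 3]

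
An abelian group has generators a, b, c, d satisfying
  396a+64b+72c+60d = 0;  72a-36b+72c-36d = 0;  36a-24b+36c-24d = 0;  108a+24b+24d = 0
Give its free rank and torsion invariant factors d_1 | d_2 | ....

rank_ℚ(R)=4; free=4−4=0
SNF(R) diag = [4, 12, 36, 108] → torsion [4, 12, 36, 108]

Answer: M ≅ ℤ/4 ⊕ ℤ/12 ⊕ ℤ/36 ⊕ ℤ/108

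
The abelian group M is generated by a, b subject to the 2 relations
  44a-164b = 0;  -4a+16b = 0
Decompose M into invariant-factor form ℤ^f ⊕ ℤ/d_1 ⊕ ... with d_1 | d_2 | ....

Answer: M ≅ ℤ/4 ⊕ ℤ/12

Derivation:
rank_ℚ(R)=2; free=2−2=0
SNF(R) diag = [4, 12] → torsion [4, 12]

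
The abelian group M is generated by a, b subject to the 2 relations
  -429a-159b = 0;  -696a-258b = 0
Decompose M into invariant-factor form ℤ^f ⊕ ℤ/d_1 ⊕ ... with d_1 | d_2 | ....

rank_ℚ(R)=2; free=2−2=0
SNF(R) diag = [3, 6] → torsion [3, 6]

Answer: M ≅ ℤ/3 ⊕ ℤ/6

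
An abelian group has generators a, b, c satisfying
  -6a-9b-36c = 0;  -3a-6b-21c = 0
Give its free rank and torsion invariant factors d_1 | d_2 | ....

Answer: M ≅ ℤ^1 ⊕ ℤ/3 ⊕ ℤ/3

Derivation:
rank_ℚ(R)=2; free=3−2=1
SNF(R) diag = [3, 3] → torsion [3, 3]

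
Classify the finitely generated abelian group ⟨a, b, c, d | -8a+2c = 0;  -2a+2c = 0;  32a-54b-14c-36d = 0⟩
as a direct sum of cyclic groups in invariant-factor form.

rank_ℚ(R)=3; free=4−3=1
SNF(R) diag = [2, 6, 18] → torsion [2, 6, 18]

Answer: M ≅ ℤ^1 ⊕ ℤ/2 ⊕ ℤ/6 ⊕ ℤ/18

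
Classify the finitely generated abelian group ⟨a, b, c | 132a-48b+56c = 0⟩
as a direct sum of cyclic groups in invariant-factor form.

Answer: M ≅ ℤ^2 ⊕ ℤ/4

Derivation:
rank_ℚ(R)=1; free=3−1=2
SNF(R) diag = [4] → torsion [4]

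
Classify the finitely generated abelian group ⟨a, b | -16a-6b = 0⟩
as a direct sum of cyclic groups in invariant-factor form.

rank_ℚ(R)=1; free=2−1=1
SNF(R) diag = [2] → torsion [2]

Answer: M ≅ ℤ^1 ⊕ ℤ/2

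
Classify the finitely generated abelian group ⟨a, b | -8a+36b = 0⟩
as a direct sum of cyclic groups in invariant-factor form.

Answer: M ≅ ℤ^1 ⊕ ℤ/4

Derivation:
rank_ℚ(R)=1; free=2−1=1
SNF(R) diag = [4] → torsion [4]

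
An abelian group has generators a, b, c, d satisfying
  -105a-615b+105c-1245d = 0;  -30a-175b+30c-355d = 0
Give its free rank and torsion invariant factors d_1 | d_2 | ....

rank_ℚ(R)=2; free=4−2=2
SNF(R) diag = [5, 15] → torsion [5, 15]

Answer: M ≅ ℤ^2 ⊕ ℤ/5 ⊕ ℤ/15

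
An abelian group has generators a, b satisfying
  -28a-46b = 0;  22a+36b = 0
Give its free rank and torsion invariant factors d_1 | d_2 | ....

rank_ℚ(R)=2; free=2−2=0
SNF(R) diag = [2, 2] → torsion [2, 2]

Answer: M ≅ ℤ/2 ⊕ ℤ/2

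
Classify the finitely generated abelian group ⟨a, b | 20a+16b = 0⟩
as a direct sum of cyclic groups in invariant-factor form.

Answer: M ≅ ℤ^1 ⊕ ℤ/4

Derivation:
rank_ℚ(R)=1; free=2−1=1
SNF(R) diag = [4] → torsion [4]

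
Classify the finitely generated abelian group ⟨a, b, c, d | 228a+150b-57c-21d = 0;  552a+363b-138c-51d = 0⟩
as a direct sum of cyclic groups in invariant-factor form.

Answer: M ≅ ℤ^2 ⊕ ℤ/3 ⊕ ℤ/3

Derivation:
rank_ℚ(R)=2; free=4−2=2
SNF(R) diag = [3, 3] → torsion [3, 3]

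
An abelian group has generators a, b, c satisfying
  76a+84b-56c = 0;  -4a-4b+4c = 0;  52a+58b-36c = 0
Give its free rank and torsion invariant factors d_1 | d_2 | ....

rank_ℚ(R)=3; free=3−3=0
SNF(R) diag = [2, 4, 4] → torsion [2, 4, 4]

Answer: M ≅ ℤ/2 ⊕ ℤ/4 ⊕ ℤ/4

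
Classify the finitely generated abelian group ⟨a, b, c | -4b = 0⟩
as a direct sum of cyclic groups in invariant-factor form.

Answer: M ≅ ℤ^2 ⊕ ℤ/4

Derivation:
rank_ℚ(R)=1; free=3−1=2
SNF(R) diag = [4] → torsion [4]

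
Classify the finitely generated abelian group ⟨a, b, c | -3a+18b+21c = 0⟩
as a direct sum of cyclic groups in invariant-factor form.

Answer: M ≅ ℤ^2 ⊕ ℤ/3

Derivation:
rank_ℚ(R)=1; free=3−1=2
SNF(R) diag = [3] → torsion [3]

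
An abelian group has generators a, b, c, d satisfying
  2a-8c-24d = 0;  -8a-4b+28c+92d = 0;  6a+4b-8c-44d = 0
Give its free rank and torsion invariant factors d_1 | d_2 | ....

rank_ℚ(R)=3; free=4−3=1
SNF(R) diag = [2, 4, 12] → torsion [2, 4, 12]

Answer: M ≅ ℤ^1 ⊕ ℤ/2 ⊕ ℤ/4 ⊕ ℤ/12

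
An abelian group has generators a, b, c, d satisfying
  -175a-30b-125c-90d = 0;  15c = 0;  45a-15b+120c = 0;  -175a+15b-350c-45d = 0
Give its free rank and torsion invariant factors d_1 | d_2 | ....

Answer: M ≅ ℤ/5 ⊕ ℤ/15 ⊕ ℤ/15 ⊕ ℤ/45

Derivation:
rank_ℚ(R)=4; free=4−4=0
SNF(R) diag = [5, 15, 15, 45] → torsion [5, 15, 15, 45]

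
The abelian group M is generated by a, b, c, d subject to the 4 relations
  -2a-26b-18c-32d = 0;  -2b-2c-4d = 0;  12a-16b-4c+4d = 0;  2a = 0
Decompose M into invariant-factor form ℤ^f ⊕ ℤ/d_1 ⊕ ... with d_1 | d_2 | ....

Answer: M ≅ ℤ/2 ⊕ ℤ/2 ⊕ ℤ/4 ⊕ ℤ/12

Derivation:
rank_ℚ(R)=4; free=4−4=0
SNF(R) diag = [2, 2, 4, 12] → torsion [2, 2, 4, 12]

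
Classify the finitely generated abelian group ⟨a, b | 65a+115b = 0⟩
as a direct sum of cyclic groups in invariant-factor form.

rank_ℚ(R)=1; free=2−1=1
SNF(R) diag = [5] → torsion [5]

Answer: M ≅ ℤ^1 ⊕ ℤ/5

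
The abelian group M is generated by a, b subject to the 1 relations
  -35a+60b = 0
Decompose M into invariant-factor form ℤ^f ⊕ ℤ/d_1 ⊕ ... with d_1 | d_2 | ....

rank_ℚ(R)=1; free=2−1=1
SNF(R) diag = [5] → torsion [5]

Answer: M ≅ ℤ^1 ⊕ ℤ/5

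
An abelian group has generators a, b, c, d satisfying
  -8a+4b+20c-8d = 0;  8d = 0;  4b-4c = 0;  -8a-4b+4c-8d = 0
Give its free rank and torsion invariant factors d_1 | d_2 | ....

Answer: M ≅ ℤ/4 ⊕ ℤ/8 ⊕ ℤ/8 ⊕ ℤ/24

Derivation:
rank_ℚ(R)=4; free=4−4=0
SNF(R) diag = [4, 8, 8, 24] → torsion [4, 8, 8, 24]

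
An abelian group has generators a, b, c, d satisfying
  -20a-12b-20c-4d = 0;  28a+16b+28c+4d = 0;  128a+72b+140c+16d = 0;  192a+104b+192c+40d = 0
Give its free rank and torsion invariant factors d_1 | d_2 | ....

Answer: M ≅ ℤ/4 ⊕ ℤ/4 ⊕ ℤ/12 ⊕ ℤ/24

Derivation:
rank_ℚ(R)=4; free=4−4=0
SNF(R) diag = [4, 4, 12, 24] → torsion [4, 4, 12, 24]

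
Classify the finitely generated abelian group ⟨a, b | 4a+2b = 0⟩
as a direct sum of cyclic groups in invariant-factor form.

rank_ℚ(R)=1; free=2−1=1
SNF(R) diag = [2] → torsion [2]

Answer: M ≅ ℤ^1 ⊕ ℤ/2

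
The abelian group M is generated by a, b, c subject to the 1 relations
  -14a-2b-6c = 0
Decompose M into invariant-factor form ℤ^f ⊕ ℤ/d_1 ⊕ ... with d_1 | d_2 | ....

Answer: M ≅ ℤ^2 ⊕ ℤ/2

Derivation:
rank_ℚ(R)=1; free=3−1=2
SNF(R) diag = [2] → torsion [2]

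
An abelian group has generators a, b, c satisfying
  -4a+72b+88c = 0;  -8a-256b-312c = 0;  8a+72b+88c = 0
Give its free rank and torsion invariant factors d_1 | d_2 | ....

rank_ℚ(R)=3; free=3−3=0
SNF(R) diag = [4, 8, 24] → torsion [4, 8, 24]

Answer: M ≅ ℤ/4 ⊕ ℤ/8 ⊕ ℤ/24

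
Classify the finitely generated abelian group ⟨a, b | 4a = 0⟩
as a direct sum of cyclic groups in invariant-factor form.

Answer: M ≅ ℤ^1 ⊕ ℤ/4

Derivation:
rank_ℚ(R)=1; free=2−1=1
SNF(R) diag = [4] → torsion [4]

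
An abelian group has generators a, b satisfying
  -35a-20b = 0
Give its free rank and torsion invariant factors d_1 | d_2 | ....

rank_ℚ(R)=1; free=2−1=1
SNF(R) diag = [5] → torsion [5]

Answer: M ≅ ℤ^1 ⊕ ℤ/5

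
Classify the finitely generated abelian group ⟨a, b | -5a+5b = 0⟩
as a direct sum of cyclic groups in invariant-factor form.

Answer: M ≅ ℤ^1 ⊕ ℤ/5

Derivation:
rank_ℚ(R)=1; free=2−1=1
SNF(R) diag = [5] → torsion [5]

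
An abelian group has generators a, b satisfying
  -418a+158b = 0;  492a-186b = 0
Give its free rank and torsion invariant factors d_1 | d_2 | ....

Answer: M ≅ ℤ/2 ⊕ ℤ/6

Derivation:
rank_ℚ(R)=2; free=2−2=0
SNF(R) diag = [2, 6] → torsion [2, 6]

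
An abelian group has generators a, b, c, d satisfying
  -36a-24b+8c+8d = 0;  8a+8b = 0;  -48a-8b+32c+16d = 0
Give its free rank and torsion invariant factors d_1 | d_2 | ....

rank_ℚ(R)=3; free=4−3=1
SNF(R) diag = [4, 8, 16] → torsion [4, 8, 16]

Answer: M ≅ ℤ^1 ⊕ ℤ/4 ⊕ ℤ/8 ⊕ ℤ/16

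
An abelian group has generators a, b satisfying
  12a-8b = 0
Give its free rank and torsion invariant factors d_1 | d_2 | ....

Answer: M ≅ ℤ^1 ⊕ ℤ/4

Derivation:
rank_ℚ(R)=1; free=2−1=1
SNF(R) diag = [4] → torsion [4]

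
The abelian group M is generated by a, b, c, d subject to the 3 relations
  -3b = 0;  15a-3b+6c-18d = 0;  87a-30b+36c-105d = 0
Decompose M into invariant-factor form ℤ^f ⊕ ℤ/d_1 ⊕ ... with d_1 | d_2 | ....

rank_ℚ(R)=3; free=4−3=1
SNF(R) diag = [3, 3, 3] → torsion [3, 3, 3]

Answer: M ≅ ℤ^1 ⊕ ℤ/3 ⊕ ℤ/3 ⊕ ℤ/3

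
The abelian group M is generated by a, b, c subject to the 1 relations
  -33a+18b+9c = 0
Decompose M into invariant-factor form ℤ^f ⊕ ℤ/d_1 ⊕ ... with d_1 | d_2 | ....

rank_ℚ(R)=1; free=3−1=2
SNF(R) diag = [3] → torsion [3]

Answer: M ≅ ℤ^2 ⊕ ℤ/3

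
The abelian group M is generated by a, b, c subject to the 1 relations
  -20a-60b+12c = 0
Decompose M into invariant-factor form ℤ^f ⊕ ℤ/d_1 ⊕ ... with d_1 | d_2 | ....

Answer: M ≅ ℤ^2 ⊕ ℤ/4

Derivation:
rank_ℚ(R)=1; free=3−1=2
SNF(R) diag = [4] → torsion [4]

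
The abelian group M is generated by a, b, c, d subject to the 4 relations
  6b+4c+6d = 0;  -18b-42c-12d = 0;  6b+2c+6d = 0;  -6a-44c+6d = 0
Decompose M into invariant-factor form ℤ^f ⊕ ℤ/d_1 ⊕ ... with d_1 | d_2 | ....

Answer: M ≅ ℤ/2 ⊕ ℤ/6 ⊕ ℤ/6 ⊕ ℤ/6

Derivation:
rank_ℚ(R)=4; free=4−4=0
SNF(R) diag = [2, 6, 6, 6] → torsion [2, 6, 6, 6]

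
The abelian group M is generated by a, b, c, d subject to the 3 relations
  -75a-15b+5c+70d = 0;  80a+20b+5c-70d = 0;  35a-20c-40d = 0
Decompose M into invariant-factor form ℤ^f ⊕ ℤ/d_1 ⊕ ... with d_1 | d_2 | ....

rank_ℚ(R)=3; free=4−3=1
SNF(R) diag = [5, 5, 5] → torsion [5, 5, 5]

Answer: M ≅ ℤ^1 ⊕ ℤ/5 ⊕ ℤ/5 ⊕ ℤ/5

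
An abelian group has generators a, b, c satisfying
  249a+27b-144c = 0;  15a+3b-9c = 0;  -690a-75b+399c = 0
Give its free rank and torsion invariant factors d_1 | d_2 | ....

Answer: M ≅ ℤ/3 ⊕ ℤ/3 ⊕ ℤ/3

Derivation:
rank_ℚ(R)=3; free=3−3=0
SNF(R) diag = [3, 3, 3] → torsion [3, 3, 3]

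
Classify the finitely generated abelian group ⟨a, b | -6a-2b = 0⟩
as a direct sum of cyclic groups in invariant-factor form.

Answer: M ≅ ℤ^1 ⊕ ℤ/2

Derivation:
rank_ℚ(R)=1; free=2−1=1
SNF(R) diag = [2] → torsion [2]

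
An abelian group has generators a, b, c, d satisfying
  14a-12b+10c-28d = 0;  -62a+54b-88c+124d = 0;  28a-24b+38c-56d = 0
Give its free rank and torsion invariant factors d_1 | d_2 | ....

rank_ℚ(R)=3; free=4−3=1
SNF(R) diag = [2, 6, 18] → torsion [2, 6, 18]

Answer: M ≅ ℤ^1 ⊕ ℤ/2 ⊕ ℤ/6 ⊕ ℤ/18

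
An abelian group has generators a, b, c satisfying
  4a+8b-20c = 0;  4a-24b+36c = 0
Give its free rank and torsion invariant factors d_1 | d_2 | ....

rank_ℚ(R)=2; free=3−2=1
SNF(R) diag = [4, 8] → torsion [4, 8]

Answer: M ≅ ℤ^1 ⊕ ℤ/4 ⊕ ℤ/8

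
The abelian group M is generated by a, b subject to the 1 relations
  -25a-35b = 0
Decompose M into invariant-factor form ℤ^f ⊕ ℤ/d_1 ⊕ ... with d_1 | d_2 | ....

Answer: M ≅ ℤ^1 ⊕ ℤ/5

Derivation:
rank_ℚ(R)=1; free=2−1=1
SNF(R) diag = [5] → torsion [5]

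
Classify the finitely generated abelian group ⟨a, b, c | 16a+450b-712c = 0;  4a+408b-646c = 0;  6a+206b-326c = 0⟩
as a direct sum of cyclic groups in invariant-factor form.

Answer: M ≅ ℤ/2 ⊕ ℤ/2 ⊕ ℤ/6

Derivation:
rank_ℚ(R)=3; free=3−3=0
SNF(R) diag = [2, 2, 6] → torsion [2, 2, 6]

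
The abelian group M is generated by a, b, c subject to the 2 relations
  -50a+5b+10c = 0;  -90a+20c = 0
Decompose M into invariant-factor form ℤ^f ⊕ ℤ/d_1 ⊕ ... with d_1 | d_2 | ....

Answer: M ≅ ℤ^1 ⊕ ℤ/5 ⊕ ℤ/10

Derivation:
rank_ℚ(R)=2; free=3−2=1
SNF(R) diag = [5, 10] → torsion [5, 10]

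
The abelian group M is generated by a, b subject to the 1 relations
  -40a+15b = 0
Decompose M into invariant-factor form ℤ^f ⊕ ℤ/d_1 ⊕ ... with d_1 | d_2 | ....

rank_ℚ(R)=1; free=2−1=1
SNF(R) diag = [5] → torsion [5]

Answer: M ≅ ℤ^1 ⊕ ℤ/5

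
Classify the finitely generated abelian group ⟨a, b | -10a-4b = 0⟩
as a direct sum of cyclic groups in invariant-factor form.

rank_ℚ(R)=1; free=2−1=1
SNF(R) diag = [2] → torsion [2]

Answer: M ≅ ℤ^1 ⊕ ℤ/2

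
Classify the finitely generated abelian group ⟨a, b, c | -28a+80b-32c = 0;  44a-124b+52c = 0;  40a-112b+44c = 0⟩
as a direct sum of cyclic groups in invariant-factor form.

Answer: M ≅ ℤ/4 ⊕ ℤ/4 ⊕ ℤ/12

Derivation:
rank_ℚ(R)=3; free=3−3=0
SNF(R) diag = [4, 4, 12] → torsion [4, 4, 12]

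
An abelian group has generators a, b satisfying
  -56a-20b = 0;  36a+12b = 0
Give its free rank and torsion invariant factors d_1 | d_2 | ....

Answer: M ≅ ℤ/4 ⊕ ℤ/12

Derivation:
rank_ℚ(R)=2; free=2−2=0
SNF(R) diag = [4, 12] → torsion [4, 12]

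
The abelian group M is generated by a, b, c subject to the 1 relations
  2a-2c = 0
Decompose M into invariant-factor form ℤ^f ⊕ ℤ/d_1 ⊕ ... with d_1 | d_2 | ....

Answer: M ≅ ℤ^2 ⊕ ℤ/2

Derivation:
rank_ℚ(R)=1; free=3−1=2
SNF(R) diag = [2] → torsion [2]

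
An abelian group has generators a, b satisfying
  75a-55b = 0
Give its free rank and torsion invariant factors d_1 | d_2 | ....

Answer: M ≅ ℤ^1 ⊕ ℤ/5

Derivation:
rank_ℚ(R)=1; free=2−1=1
SNF(R) diag = [5] → torsion [5]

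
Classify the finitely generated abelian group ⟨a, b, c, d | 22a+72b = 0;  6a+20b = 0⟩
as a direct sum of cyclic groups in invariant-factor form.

Answer: M ≅ ℤ^2 ⊕ ℤ/2 ⊕ ℤ/4

Derivation:
rank_ℚ(R)=2; free=4−2=2
SNF(R) diag = [2, 4] → torsion [2, 4]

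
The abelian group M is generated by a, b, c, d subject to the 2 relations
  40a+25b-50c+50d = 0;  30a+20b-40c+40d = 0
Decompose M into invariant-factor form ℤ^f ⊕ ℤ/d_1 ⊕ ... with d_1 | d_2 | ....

rank_ℚ(R)=2; free=4−2=2
SNF(R) diag = [5, 10] → torsion [5, 10]

Answer: M ≅ ℤ^2 ⊕ ℤ/5 ⊕ ℤ/10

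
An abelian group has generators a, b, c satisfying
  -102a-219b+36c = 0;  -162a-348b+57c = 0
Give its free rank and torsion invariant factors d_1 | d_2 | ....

rank_ℚ(R)=2; free=3−2=1
SNF(R) diag = [3, 3] → torsion [3, 3]

Answer: M ≅ ℤ^1 ⊕ ℤ/3 ⊕ ℤ/3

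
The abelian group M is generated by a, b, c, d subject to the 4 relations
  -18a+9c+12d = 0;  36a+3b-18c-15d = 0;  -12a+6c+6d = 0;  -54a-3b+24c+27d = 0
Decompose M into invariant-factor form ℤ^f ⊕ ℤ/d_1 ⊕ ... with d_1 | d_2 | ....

rank_ℚ(R)=4; free=4−4=0
SNF(R) diag = [3, 3, 6, 6] → torsion [3, 3, 6, 6]

Answer: M ≅ ℤ/3 ⊕ ℤ/3 ⊕ ℤ/6 ⊕ ℤ/6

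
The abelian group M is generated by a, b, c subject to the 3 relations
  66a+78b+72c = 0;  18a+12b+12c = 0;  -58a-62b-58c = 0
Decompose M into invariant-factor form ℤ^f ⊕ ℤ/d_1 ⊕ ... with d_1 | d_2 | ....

rank_ℚ(R)=3; free=3−3=0
SNF(R) diag = [2, 6, 6] → torsion [2, 6, 6]

Answer: M ≅ ℤ/2 ⊕ ℤ/6 ⊕ ℤ/6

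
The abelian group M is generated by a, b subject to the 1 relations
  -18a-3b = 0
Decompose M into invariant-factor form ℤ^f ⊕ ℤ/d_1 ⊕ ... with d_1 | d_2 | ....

rank_ℚ(R)=1; free=2−1=1
SNF(R) diag = [3] → torsion [3]

Answer: M ≅ ℤ^1 ⊕ ℤ/3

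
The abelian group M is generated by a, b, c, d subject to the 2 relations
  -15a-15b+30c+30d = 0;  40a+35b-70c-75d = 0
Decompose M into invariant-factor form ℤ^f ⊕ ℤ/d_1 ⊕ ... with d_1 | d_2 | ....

Answer: M ≅ ℤ^2 ⊕ ℤ/5 ⊕ ℤ/15

Derivation:
rank_ℚ(R)=2; free=4−2=2
SNF(R) diag = [5, 15] → torsion [5, 15]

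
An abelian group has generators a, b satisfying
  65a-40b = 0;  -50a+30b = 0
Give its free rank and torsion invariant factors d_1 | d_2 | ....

Answer: M ≅ ℤ/5 ⊕ ℤ/10

Derivation:
rank_ℚ(R)=2; free=2−2=0
SNF(R) diag = [5, 10] → torsion [5, 10]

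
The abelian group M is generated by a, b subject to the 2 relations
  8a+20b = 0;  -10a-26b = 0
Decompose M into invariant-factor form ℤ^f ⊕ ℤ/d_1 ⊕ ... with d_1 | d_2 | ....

rank_ℚ(R)=2; free=2−2=0
SNF(R) diag = [2, 4] → torsion [2, 4]

Answer: M ≅ ℤ/2 ⊕ ℤ/4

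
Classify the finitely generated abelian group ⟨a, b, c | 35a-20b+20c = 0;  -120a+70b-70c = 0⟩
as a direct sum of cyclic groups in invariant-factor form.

rank_ℚ(R)=2; free=3−2=1
SNF(R) diag = [5, 10] → torsion [5, 10]

Answer: M ≅ ℤ^1 ⊕ ℤ/5 ⊕ ℤ/10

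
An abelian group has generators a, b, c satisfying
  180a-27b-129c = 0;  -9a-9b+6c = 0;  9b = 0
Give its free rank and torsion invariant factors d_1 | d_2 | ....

Answer: M ≅ ℤ/3 ⊕ ℤ/9 ⊕ ℤ/27

Derivation:
rank_ℚ(R)=3; free=3−3=0
SNF(R) diag = [3, 9, 27] → torsion [3, 9, 27]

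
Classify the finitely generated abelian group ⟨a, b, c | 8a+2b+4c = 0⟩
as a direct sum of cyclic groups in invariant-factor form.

Answer: M ≅ ℤ^2 ⊕ ℤ/2

Derivation:
rank_ℚ(R)=1; free=3−1=2
SNF(R) diag = [2] → torsion [2]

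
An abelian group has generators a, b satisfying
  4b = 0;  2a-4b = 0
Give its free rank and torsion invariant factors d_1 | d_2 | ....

rank_ℚ(R)=2; free=2−2=0
SNF(R) diag = [2, 4] → torsion [2, 4]

Answer: M ≅ ℤ/2 ⊕ ℤ/4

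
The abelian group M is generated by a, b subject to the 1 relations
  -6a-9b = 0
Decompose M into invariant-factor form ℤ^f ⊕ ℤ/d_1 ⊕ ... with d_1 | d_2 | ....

rank_ℚ(R)=1; free=2−1=1
SNF(R) diag = [3] → torsion [3]

Answer: M ≅ ℤ^1 ⊕ ℤ/3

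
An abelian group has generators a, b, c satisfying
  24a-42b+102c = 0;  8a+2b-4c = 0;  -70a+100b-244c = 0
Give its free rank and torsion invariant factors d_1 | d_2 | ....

Answer: M ≅ ℤ/2 ⊕ ℤ/2 ⊕ ℤ/6

Derivation:
rank_ℚ(R)=3; free=3−3=0
SNF(R) diag = [2, 2, 6] → torsion [2, 2, 6]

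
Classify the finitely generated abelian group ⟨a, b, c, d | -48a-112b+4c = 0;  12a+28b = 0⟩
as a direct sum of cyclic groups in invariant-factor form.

rank_ℚ(R)=2; free=4−2=2
SNF(R) diag = [4, 4] → torsion [4, 4]

Answer: M ≅ ℤ^2 ⊕ ℤ/4 ⊕ ℤ/4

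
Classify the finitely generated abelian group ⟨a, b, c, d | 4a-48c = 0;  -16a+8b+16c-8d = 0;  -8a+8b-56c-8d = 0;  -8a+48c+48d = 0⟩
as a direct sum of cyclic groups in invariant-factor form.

rank_ℚ(R)=4; free=4−4=0
SNF(R) diag = [4, 8, 24, 48] → torsion [4, 8, 24, 48]

Answer: M ≅ ℤ/4 ⊕ ℤ/8 ⊕ ℤ/24 ⊕ ℤ/48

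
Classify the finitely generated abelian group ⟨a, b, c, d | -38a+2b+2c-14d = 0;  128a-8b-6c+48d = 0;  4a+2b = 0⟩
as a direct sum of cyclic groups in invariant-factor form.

Answer: M ≅ ℤ^1 ⊕ ℤ/2 ⊕ ℤ/2 ⊕ ℤ/6

Derivation:
rank_ℚ(R)=3; free=4−3=1
SNF(R) diag = [2, 2, 6] → torsion [2, 2, 6]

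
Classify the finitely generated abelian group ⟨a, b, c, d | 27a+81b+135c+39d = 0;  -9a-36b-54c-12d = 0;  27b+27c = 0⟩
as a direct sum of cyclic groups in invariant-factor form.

Answer: M ≅ ℤ^1 ⊕ ℤ/3 ⊕ ℤ/9 ⊕ ℤ/27

Derivation:
rank_ℚ(R)=3; free=4−3=1
SNF(R) diag = [3, 9, 27] → torsion [3, 9, 27]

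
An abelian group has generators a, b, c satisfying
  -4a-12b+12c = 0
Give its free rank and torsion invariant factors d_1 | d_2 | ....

rank_ℚ(R)=1; free=3−1=2
SNF(R) diag = [4] → torsion [4]

Answer: M ≅ ℤ^2 ⊕ ℤ/4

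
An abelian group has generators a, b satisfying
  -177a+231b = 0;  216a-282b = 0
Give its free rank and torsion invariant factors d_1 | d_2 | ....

rank_ℚ(R)=2; free=2−2=0
SNF(R) diag = [3, 6] → torsion [3, 6]

Answer: M ≅ ℤ/3 ⊕ ℤ/6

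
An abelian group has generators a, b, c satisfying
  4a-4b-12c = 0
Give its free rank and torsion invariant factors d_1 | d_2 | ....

Answer: M ≅ ℤ^2 ⊕ ℤ/4

Derivation:
rank_ℚ(R)=1; free=3−1=2
SNF(R) diag = [4] → torsion [4]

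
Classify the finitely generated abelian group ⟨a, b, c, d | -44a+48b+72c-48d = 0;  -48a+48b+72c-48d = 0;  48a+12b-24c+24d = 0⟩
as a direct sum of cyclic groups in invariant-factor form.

rank_ℚ(R)=3; free=4−3=1
SNF(R) diag = [4, 12, 24] → torsion [4, 12, 24]

Answer: M ≅ ℤ^1 ⊕ ℤ/4 ⊕ ℤ/12 ⊕ ℤ/24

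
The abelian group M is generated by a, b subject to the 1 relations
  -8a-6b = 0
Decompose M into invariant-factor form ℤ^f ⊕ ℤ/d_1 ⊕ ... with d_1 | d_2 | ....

Answer: M ≅ ℤ^1 ⊕ ℤ/2

Derivation:
rank_ℚ(R)=1; free=2−1=1
SNF(R) diag = [2] → torsion [2]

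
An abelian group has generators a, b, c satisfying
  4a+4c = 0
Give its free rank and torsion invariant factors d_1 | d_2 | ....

rank_ℚ(R)=1; free=3−1=2
SNF(R) diag = [4] → torsion [4]

Answer: M ≅ ℤ^2 ⊕ ℤ/4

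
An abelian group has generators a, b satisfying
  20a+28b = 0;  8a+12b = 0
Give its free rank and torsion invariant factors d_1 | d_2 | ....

Answer: M ≅ ℤ/4 ⊕ ℤ/4

Derivation:
rank_ℚ(R)=2; free=2−2=0
SNF(R) diag = [4, 4] → torsion [4, 4]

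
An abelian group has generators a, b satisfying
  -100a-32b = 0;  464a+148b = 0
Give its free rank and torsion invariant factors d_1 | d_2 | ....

rank_ℚ(R)=2; free=2−2=0
SNF(R) diag = [4, 12] → torsion [4, 12]

Answer: M ≅ ℤ/4 ⊕ ℤ/12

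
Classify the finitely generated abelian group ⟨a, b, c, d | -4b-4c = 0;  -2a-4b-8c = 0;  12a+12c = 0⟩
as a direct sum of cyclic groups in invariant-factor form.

Answer: M ≅ ℤ^1 ⊕ ℤ/2 ⊕ ℤ/4 ⊕ ℤ/12

Derivation:
rank_ℚ(R)=3; free=4−3=1
SNF(R) diag = [2, 4, 12] → torsion [2, 4, 12]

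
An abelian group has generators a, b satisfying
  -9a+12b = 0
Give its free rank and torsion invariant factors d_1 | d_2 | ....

Answer: M ≅ ℤ^1 ⊕ ℤ/3

Derivation:
rank_ℚ(R)=1; free=2−1=1
SNF(R) diag = [3] → torsion [3]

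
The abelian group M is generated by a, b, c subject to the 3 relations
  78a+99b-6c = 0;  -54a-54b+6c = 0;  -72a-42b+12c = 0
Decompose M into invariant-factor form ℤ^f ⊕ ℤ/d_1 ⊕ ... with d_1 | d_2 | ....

Answer: M ≅ ℤ/3 ⊕ ℤ/6 ⊕ ℤ/12

Derivation:
rank_ℚ(R)=3; free=3−3=0
SNF(R) diag = [3, 6, 12] → torsion [3, 6, 12]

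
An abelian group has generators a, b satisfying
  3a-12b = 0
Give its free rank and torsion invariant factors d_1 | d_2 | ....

Answer: M ≅ ℤ^1 ⊕ ℤ/3

Derivation:
rank_ℚ(R)=1; free=2−1=1
SNF(R) diag = [3] → torsion [3]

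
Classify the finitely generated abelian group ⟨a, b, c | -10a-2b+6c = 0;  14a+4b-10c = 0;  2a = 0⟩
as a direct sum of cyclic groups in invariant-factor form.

Answer: M ≅ ℤ/2 ⊕ ℤ/2 ⊕ ℤ/2

Derivation:
rank_ℚ(R)=3; free=3−3=0
SNF(R) diag = [2, 2, 2] → torsion [2, 2, 2]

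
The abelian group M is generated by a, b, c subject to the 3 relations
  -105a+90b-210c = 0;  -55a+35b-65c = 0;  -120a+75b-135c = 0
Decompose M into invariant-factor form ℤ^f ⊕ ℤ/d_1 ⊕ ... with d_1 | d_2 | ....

Answer: M ≅ ℤ/5 ⊕ ℤ/15 ⊕ ℤ/30

Derivation:
rank_ℚ(R)=3; free=3−3=0
SNF(R) diag = [5, 15, 30] → torsion [5, 15, 30]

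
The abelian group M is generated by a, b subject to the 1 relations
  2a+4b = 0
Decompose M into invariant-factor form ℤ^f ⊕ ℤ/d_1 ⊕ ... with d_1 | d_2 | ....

Answer: M ≅ ℤ^1 ⊕ ℤ/2

Derivation:
rank_ℚ(R)=1; free=2−1=1
SNF(R) diag = [2] → torsion [2]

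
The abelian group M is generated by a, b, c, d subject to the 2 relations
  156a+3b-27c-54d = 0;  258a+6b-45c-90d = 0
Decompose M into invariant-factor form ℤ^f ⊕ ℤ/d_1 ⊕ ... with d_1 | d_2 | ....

Answer: M ≅ ℤ^2 ⊕ ℤ/3 ⊕ ℤ/9

Derivation:
rank_ℚ(R)=2; free=4−2=2
SNF(R) diag = [3, 9] → torsion [3, 9]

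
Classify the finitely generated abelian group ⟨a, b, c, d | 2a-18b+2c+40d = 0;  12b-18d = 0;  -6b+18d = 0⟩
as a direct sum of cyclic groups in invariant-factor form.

rank_ℚ(R)=3; free=4−3=1
SNF(R) diag = [2, 6, 18] → torsion [2, 6, 18]

Answer: M ≅ ℤ^1 ⊕ ℤ/2 ⊕ ℤ/6 ⊕ ℤ/18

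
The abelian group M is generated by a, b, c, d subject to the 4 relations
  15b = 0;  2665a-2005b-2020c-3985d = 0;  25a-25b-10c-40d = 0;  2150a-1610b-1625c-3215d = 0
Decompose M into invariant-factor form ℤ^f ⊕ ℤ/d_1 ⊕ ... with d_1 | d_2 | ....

Answer: M ≅ ℤ/5 ⊕ ℤ/15 ⊕ ℤ/45 ⊕ ℤ/135

Derivation:
rank_ℚ(R)=4; free=4−4=0
SNF(R) diag = [5, 15, 45, 135] → torsion [5, 15, 45, 135]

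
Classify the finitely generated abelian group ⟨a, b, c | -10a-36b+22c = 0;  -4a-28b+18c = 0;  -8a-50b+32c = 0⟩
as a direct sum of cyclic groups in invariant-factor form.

rank_ℚ(R)=3; free=3−3=0
SNF(R) diag = [2, 2, 2] → torsion [2, 2, 2]

Answer: M ≅ ℤ/2 ⊕ ℤ/2 ⊕ ℤ/2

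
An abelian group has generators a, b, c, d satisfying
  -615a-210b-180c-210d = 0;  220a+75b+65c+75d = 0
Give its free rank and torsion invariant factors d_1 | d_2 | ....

rank_ℚ(R)=2; free=4−2=2
SNF(R) diag = [5, 15] → torsion [5, 15]

Answer: M ≅ ℤ^2 ⊕ ℤ/5 ⊕ ℤ/15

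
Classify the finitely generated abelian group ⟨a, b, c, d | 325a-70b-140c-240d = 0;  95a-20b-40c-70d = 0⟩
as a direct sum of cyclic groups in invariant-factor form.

Answer: M ≅ ℤ^2 ⊕ ℤ/5 ⊕ ℤ/10

Derivation:
rank_ℚ(R)=2; free=4−2=2
SNF(R) diag = [5, 10] → torsion [5, 10]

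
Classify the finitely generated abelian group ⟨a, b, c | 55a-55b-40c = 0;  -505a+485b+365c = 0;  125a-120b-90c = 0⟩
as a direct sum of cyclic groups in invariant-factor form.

Answer: M ≅ ℤ/5 ⊕ ℤ/5 ⊕ ℤ/15

Derivation:
rank_ℚ(R)=3; free=3−3=0
SNF(R) diag = [5, 5, 15] → torsion [5, 5, 15]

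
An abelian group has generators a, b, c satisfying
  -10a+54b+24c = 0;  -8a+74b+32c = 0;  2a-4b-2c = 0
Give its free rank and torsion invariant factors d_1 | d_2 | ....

rank_ℚ(R)=3; free=3−3=0
SNF(R) diag = [2, 2, 2] → torsion [2, 2, 2]

Answer: M ≅ ℤ/2 ⊕ ℤ/2 ⊕ ℤ/2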